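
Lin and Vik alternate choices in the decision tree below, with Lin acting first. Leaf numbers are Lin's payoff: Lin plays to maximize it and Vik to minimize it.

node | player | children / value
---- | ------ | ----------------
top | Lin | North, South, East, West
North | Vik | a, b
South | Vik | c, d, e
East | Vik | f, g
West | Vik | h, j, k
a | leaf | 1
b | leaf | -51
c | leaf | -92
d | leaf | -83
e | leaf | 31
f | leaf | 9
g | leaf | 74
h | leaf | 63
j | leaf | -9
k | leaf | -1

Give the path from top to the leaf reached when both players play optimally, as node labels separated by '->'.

top -> East -> f

North (Vik): min(1, -51) = -51
South (Vik): min(-92, -83, 31) = -92
East (Vik): min(9, 74) = 9
West (Vik): min(63, -9, -1) = -9
top (Lin): max(-51, -92, 9, -9) = 9
At top, Lin picks East (highest: 9).
At East, Vik picks f (lowest: 9).
Terminal value 9.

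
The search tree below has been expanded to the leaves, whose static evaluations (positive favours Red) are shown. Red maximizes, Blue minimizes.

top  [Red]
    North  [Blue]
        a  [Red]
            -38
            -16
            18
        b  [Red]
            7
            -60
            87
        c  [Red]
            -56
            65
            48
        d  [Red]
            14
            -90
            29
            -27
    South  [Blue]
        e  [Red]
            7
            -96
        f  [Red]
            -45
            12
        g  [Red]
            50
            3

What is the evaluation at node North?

18

a (Red): max(-38, -16, 18) = 18
b (Red): max(7, -60, 87) = 87
c (Red): max(-56, 65, 48) = 65
d (Red): max(14, -90, 29, -27) = 29
North (Blue): min(18, 87, 65, 29) = 18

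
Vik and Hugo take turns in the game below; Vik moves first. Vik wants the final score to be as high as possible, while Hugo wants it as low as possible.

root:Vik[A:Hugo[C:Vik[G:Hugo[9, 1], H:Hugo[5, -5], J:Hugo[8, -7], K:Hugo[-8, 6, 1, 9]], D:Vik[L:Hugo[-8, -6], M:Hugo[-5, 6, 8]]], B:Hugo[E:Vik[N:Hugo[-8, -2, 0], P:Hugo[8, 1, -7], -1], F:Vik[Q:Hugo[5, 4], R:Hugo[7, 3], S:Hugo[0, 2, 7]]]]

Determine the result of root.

-1

G (Hugo): min(9, 1) = 1
H (Hugo): min(5, -5) = -5
J (Hugo): min(8, -7) = -7
K (Hugo): min(-8, 6, 1, 9) = -8
C (Vik): max(1, -5, -7, -8) = 1
L (Hugo): min(-8, -6) = -8
M (Hugo): min(-5, 6, 8) = -5
D (Vik): max(-8, -5) = -5
A (Hugo): min(1, -5) = -5
N (Hugo): min(-8, -2, 0) = -8
P (Hugo): min(8, 1, -7) = -7
E (Vik): max(-8, -7, -1) = -1
Q (Hugo): min(5, 4) = 4
R (Hugo): min(7, 3) = 3
S (Hugo): min(0, 2, 7) = 0
F (Vik): max(4, 3, 0) = 4
B (Hugo): min(-1, 4) = -1
root (Vik): max(-5, -1) = -1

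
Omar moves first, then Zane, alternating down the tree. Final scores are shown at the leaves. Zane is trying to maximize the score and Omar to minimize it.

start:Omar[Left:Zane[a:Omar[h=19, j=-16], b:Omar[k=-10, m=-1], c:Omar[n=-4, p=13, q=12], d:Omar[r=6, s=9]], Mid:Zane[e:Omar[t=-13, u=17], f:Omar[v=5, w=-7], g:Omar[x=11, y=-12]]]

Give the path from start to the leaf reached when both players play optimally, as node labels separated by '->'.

start -> Mid -> f -> w

a (Omar): min(19, -16) = -16
b (Omar): min(-10, -1) = -10
c (Omar): min(-4, 13, 12) = -4
d (Omar): min(6, 9) = 6
Left (Zane): max(-16, -10, -4, 6) = 6
e (Omar): min(-13, 17) = -13
f (Omar): min(5, -7) = -7
g (Omar): min(11, -12) = -12
Mid (Zane): max(-13, -7, -12) = -7
start (Omar): min(6, -7) = -7
At start, Omar picks Mid (lowest: -7).
At Mid, Zane picks f (highest: -7).
At f, Omar picks w (lowest: -7).
Terminal value -7.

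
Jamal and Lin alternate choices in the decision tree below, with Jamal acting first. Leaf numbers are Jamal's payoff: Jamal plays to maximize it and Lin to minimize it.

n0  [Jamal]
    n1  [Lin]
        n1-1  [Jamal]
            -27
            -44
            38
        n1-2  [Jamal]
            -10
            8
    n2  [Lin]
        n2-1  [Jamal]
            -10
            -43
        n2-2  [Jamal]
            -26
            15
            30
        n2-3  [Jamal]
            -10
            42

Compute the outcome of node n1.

8

n1-1 (Jamal): max(-27, -44, 38) = 38
n1-2 (Jamal): max(-10, 8) = 8
n1 (Lin): min(38, 8) = 8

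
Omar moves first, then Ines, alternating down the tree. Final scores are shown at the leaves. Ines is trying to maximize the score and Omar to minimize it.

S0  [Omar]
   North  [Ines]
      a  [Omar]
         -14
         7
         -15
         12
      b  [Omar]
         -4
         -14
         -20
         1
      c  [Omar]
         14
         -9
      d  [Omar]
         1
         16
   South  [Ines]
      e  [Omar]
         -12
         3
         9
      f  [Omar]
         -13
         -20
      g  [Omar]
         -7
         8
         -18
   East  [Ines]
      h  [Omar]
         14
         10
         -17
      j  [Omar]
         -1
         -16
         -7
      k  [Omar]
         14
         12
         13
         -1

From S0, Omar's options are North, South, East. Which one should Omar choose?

a (Omar): min(-14, 7, -15, 12) = -15
b (Omar): min(-4, -14, -20, 1) = -20
c (Omar): min(14, -9) = -9
d (Omar): min(1, 16) = 1
North (Ines): max(-15, -20, -9, 1) = 1
e (Omar): min(-12, 3, 9) = -12
f (Omar): min(-13, -20) = -20
g (Omar): min(-7, 8, -18) = -18
South (Ines): max(-12, -20, -18) = -12
h (Omar): min(14, 10, -17) = -17
j (Omar): min(-1, -16, -7) = -16
k (Omar): min(14, 12, 13, -1) = -1
East (Ines): max(-17, -16, -1) = -1
S0 (Omar): min(1, -12, -1) = -12
Omar at S0 wants the lowest of {North=1, South=-12, East=-1}, so chooses South.

South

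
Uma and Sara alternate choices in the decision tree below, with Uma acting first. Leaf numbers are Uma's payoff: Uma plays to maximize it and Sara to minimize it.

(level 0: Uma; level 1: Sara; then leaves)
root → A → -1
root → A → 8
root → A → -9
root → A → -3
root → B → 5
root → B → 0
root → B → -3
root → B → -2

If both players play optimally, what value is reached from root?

A (Sara): min(-1, 8, -9, -3) = -9
B (Sara): min(5, 0, -3, -2) = -3
root (Uma): max(-9, -3) = -3

-3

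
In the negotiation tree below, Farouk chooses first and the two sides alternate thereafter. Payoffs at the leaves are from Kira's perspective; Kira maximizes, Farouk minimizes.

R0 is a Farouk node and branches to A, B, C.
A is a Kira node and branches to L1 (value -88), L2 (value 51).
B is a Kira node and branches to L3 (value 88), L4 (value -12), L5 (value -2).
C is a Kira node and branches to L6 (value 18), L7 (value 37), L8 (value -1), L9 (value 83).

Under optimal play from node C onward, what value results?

83

C (Kira): max(18, 37, -1, 83) = 83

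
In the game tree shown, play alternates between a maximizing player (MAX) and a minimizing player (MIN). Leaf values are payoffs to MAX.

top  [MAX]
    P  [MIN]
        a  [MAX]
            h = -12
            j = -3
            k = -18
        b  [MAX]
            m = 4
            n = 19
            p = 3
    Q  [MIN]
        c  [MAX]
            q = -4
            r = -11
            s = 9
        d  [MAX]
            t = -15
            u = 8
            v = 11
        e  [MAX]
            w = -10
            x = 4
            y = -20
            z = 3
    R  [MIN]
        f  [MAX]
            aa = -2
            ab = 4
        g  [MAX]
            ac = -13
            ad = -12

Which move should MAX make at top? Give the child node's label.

a (MAX): max(-12, -3, -18) = -3
b (MAX): max(4, 19, 3) = 19
P (MIN): min(-3, 19) = -3
c (MAX): max(-4, -11, 9) = 9
d (MAX): max(-15, 8, 11) = 11
e (MAX): max(-10, 4, -20, 3) = 4
Q (MIN): min(9, 11, 4) = 4
f (MAX): max(-2, 4) = 4
g (MAX): max(-13, -12) = -12
R (MIN): min(4, -12) = -12
top (MAX): max(-3, 4, -12) = 4
MAX at top wants the highest of {P=-3, Q=4, R=-12}, so chooses Q.

Q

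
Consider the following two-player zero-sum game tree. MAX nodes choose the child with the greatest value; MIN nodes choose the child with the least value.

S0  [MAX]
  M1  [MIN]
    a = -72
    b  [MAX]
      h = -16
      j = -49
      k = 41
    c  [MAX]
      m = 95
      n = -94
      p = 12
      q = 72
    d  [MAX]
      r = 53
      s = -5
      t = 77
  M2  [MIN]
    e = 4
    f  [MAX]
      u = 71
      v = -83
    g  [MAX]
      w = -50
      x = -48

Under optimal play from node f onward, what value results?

71

f (MAX): max(71, -83) = 71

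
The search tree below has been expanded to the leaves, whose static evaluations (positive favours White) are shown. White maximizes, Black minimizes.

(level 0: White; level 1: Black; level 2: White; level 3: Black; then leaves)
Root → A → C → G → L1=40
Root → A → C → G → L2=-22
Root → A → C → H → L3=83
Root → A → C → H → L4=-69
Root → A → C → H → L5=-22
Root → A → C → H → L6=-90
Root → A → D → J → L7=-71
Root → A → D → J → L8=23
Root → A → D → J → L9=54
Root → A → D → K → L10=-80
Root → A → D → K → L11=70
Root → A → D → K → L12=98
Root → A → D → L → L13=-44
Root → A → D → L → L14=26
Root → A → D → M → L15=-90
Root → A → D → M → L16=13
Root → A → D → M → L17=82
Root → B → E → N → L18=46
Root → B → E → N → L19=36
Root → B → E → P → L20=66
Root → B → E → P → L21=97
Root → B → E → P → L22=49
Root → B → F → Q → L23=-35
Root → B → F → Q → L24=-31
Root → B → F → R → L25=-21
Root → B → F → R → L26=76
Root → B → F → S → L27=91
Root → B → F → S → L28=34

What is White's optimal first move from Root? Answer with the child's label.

B

G (Black): min(40, -22) = -22
H (Black): min(83, -69, -22, -90) = -90
C (White): max(-22, -90) = -22
J (Black): min(-71, 23, 54) = -71
K (Black): min(-80, 70, 98) = -80
L (Black): min(-44, 26) = -44
M (Black): min(-90, 13, 82) = -90
D (White): max(-71, -80, -44, -90) = -44
A (Black): min(-22, -44) = -44
N (Black): min(46, 36) = 36
P (Black): min(66, 97, 49) = 49
E (White): max(36, 49) = 49
Q (Black): min(-35, -31) = -35
R (Black): min(-21, 76) = -21
S (Black): min(91, 34) = 34
F (White): max(-35, -21, 34) = 34
B (Black): min(49, 34) = 34
Root (White): max(-44, 34) = 34
White at Root wants the highest of {A=-44, B=34}, so chooses B.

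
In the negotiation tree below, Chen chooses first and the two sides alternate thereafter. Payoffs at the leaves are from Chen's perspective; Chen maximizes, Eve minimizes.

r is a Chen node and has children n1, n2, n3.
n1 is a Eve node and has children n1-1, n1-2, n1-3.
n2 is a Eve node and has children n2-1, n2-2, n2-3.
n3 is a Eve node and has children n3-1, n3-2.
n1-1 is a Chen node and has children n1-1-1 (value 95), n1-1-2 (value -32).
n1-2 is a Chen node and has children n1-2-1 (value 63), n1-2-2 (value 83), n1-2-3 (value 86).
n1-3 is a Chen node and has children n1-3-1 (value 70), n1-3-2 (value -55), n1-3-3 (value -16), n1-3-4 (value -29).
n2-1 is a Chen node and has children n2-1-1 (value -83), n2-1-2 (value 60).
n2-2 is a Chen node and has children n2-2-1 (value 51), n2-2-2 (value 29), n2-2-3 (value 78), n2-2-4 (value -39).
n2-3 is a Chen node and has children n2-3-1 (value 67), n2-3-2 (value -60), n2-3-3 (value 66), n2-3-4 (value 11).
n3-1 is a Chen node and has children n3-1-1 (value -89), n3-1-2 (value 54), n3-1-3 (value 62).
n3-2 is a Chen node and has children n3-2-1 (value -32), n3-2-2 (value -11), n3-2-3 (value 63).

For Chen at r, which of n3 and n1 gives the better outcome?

n1

n3-1 (Chen): max(-89, 54, 62) = 62
n3-2 (Chen): max(-32, -11, 63) = 63
n3 (Eve): min(62, 63) = 62
n1-1 (Chen): max(95, -32) = 95
n1-2 (Chen): max(63, 83, 86) = 86
n1-3 (Chen): max(70, -55, -16, -29) = 70
n1 (Eve): min(95, 86, 70) = 70
Chen prefers the higher value; n3=62, n1=70. n1 is better since 70 > 62.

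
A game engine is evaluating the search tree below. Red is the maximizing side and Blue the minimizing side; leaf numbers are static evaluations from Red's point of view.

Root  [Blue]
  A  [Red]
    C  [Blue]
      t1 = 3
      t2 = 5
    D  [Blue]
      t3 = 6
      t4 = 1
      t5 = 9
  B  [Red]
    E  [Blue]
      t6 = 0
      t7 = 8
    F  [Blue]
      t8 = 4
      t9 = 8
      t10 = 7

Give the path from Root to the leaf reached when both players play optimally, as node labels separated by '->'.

Root -> A -> C -> t1

C (Blue): min(3, 5) = 3
D (Blue): min(6, 1, 9) = 1
A (Red): max(3, 1) = 3
E (Blue): min(0, 8) = 0
F (Blue): min(4, 8, 7) = 4
B (Red): max(0, 4) = 4
Root (Blue): min(3, 4) = 3
At Root, Blue picks A (lowest: 3).
At A, Red picks C (highest: 3).
At C, Blue picks t1 (lowest: 3).
Terminal value 3.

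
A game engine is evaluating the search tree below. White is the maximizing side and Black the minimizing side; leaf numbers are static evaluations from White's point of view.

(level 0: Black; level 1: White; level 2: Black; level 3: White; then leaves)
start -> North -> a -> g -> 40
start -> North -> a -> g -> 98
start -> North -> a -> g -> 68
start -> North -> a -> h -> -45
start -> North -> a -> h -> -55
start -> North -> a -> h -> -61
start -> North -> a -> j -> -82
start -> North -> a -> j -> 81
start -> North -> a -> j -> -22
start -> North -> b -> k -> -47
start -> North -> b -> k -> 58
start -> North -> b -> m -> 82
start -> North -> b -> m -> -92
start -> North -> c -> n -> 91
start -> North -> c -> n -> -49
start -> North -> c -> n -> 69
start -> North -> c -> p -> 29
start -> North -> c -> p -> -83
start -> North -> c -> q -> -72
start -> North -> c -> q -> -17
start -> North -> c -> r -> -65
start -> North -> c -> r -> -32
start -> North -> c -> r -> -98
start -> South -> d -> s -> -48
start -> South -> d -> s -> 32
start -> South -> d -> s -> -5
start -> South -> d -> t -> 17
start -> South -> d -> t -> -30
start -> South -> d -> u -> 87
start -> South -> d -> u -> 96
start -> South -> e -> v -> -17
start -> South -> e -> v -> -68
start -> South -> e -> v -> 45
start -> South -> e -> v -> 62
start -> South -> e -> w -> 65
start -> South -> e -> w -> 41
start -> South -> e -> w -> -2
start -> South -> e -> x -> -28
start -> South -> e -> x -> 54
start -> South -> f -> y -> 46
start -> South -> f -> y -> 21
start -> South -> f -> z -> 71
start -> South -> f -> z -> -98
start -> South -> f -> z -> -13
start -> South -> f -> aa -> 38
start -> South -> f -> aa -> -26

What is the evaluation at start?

g (White): max(40, 98, 68) = 98
h (White): max(-45, -55, -61) = -45
j (White): max(-82, 81, -22) = 81
a (Black): min(98, -45, 81) = -45
k (White): max(-47, 58) = 58
m (White): max(82, -92) = 82
b (Black): min(58, 82) = 58
n (White): max(91, -49, 69) = 91
p (White): max(29, -83) = 29
q (White): max(-72, -17) = -17
r (White): max(-65, -32, -98) = -32
c (Black): min(91, 29, -17, -32) = -32
North (White): max(-45, 58, -32) = 58
s (White): max(-48, 32, -5) = 32
t (White): max(17, -30) = 17
u (White): max(87, 96) = 96
d (Black): min(32, 17, 96) = 17
v (White): max(-17, -68, 45, 62) = 62
w (White): max(65, 41, -2) = 65
x (White): max(-28, 54) = 54
e (Black): min(62, 65, 54) = 54
y (White): max(46, 21) = 46
z (White): max(71, -98, -13) = 71
aa (White): max(38, -26) = 38
f (Black): min(46, 71, 38) = 38
South (White): max(17, 54, 38) = 54
start (Black): min(58, 54) = 54

54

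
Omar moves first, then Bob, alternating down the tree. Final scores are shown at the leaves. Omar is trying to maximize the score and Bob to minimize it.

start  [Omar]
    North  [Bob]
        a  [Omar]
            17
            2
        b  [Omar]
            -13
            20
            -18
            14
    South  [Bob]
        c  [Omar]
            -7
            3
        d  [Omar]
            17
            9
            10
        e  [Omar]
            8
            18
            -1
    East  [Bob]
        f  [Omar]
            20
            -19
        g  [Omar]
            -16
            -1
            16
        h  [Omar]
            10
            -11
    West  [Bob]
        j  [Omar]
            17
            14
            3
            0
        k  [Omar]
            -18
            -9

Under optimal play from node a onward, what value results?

a (Omar): max(17, 2) = 17

17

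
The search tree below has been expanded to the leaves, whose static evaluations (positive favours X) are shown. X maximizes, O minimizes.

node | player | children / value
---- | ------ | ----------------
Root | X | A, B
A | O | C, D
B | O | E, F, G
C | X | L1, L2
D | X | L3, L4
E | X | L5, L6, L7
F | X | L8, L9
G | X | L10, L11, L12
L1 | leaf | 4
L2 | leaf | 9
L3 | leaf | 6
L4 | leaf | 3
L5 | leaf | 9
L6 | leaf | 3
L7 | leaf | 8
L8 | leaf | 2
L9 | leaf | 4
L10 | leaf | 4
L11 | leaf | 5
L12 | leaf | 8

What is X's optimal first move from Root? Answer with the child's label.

C (X): max(4, 9) = 9
D (X): max(6, 3) = 6
A (O): min(9, 6) = 6
E (X): max(9, 3, 8) = 9
F (X): max(2, 4) = 4
G (X): max(4, 5, 8) = 8
B (O): min(9, 4, 8) = 4
Root (X): max(6, 4) = 6
X at Root wants the highest of {A=6, B=4}, so chooses A.

A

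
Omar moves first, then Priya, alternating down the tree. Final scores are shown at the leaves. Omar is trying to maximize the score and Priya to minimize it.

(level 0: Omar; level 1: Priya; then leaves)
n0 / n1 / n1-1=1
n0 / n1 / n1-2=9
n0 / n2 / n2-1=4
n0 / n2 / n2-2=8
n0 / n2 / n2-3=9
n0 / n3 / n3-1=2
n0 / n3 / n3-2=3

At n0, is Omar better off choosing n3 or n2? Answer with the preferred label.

n2

n3 (Priya): min(2, 3) = 2
n2 (Priya): min(4, 8, 9) = 4
Omar prefers the higher value; n3=2, n2=4. n2 is better since 4 > 2.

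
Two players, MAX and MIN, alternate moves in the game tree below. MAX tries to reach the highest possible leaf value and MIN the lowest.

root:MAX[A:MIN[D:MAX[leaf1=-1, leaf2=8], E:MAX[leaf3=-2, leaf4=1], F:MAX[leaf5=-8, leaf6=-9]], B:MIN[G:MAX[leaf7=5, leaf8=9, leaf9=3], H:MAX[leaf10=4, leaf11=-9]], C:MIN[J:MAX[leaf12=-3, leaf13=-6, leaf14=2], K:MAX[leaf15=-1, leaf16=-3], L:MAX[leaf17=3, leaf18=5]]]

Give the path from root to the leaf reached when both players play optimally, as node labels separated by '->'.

root -> B -> H -> leaf10

D (MAX): max(-1, 8) = 8
E (MAX): max(-2, 1) = 1
F (MAX): max(-8, -9) = -8
A (MIN): min(8, 1, -8) = -8
G (MAX): max(5, 9, 3) = 9
H (MAX): max(4, -9) = 4
B (MIN): min(9, 4) = 4
J (MAX): max(-3, -6, 2) = 2
K (MAX): max(-1, -3) = -1
L (MAX): max(3, 5) = 5
C (MIN): min(2, -1, 5) = -1
root (MAX): max(-8, 4, -1) = 4
At root, MAX picks B (highest: 4).
At B, MIN picks H (lowest: 4).
At H, MAX picks leaf10 (highest: 4).
Terminal value 4.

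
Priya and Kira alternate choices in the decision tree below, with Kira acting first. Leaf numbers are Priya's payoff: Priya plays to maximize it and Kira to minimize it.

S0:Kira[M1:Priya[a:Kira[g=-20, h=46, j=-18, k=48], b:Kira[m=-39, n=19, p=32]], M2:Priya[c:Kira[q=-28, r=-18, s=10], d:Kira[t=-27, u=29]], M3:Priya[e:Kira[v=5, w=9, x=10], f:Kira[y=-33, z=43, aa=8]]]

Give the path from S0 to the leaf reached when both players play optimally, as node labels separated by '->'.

a (Kira): min(-20, 46, -18, 48) = -20
b (Kira): min(-39, 19, 32) = -39
M1 (Priya): max(-20, -39) = -20
c (Kira): min(-28, -18, 10) = -28
d (Kira): min(-27, 29) = -27
M2 (Priya): max(-28, -27) = -27
e (Kira): min(5, 9, 10) = 5
f (Kira): min(-33, 43, 8) = -33
M3 (Priya): max(5, -33) = 5
S0 (Kira): min(-20, -27, 5) = -27
At S0, Kira picks M2 (lowest: -27).
At M2, Priya picks d (highest: -27).
At d, Kira picks t (lowest: -27).
Terminal value -27.

S0 -> M2 -> d -> t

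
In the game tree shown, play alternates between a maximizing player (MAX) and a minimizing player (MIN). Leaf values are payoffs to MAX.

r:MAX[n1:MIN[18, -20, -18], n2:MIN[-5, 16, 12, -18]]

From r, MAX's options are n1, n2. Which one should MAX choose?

n1 (MIN): min(18, -20, -18) = -20
n2 (MIN): min(-5, 16, 12, -18) = -18
r (MAX): max(-20, -18) = -18
MAX at r wants the highest of {n1=-20, n2=-18}, so chooses n2.

n2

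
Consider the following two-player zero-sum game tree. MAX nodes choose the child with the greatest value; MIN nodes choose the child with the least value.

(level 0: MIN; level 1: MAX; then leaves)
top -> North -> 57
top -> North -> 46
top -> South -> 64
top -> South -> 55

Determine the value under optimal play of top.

57

North (MAX): max(57, 46) = 57
South (MAX): max(64, 55) = 64
top (MIN): min(57, 64) = 57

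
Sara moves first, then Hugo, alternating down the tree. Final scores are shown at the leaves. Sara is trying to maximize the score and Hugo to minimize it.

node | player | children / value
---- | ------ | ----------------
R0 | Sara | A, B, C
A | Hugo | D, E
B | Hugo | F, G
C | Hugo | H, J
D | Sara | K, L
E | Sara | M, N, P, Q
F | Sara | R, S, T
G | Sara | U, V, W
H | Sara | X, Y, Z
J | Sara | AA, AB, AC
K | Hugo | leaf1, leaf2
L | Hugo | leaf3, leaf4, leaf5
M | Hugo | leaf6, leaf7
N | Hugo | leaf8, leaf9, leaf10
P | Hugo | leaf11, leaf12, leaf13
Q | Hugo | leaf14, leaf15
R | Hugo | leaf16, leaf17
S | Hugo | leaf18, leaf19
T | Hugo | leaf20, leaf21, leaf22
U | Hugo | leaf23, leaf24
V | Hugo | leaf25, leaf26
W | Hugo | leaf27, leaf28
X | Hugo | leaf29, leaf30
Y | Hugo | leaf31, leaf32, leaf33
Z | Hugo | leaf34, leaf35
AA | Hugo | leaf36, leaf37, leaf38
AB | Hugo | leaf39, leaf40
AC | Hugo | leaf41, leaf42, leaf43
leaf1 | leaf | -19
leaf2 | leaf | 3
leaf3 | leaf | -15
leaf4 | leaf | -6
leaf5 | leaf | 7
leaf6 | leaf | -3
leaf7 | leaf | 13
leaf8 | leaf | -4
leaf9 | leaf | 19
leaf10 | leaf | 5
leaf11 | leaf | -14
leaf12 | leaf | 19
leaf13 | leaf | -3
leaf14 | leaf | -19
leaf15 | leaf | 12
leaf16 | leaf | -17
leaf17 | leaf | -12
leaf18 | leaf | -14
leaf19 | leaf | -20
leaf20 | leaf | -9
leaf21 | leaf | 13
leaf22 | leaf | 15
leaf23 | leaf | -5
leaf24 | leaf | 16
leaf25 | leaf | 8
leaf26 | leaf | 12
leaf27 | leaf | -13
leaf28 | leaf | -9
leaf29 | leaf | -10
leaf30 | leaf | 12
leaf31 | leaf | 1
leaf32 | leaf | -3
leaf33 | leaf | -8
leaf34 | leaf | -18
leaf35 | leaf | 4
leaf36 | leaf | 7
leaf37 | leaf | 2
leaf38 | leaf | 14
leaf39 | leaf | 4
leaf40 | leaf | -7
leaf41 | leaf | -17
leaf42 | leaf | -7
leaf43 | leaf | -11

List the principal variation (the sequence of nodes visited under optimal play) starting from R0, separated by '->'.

K (Hugo): min(-19, 3) = -19
L (Hugo): min(-15, -6, 7) = -15
D (Sara): max(-19, -15) = -15
M (Hugo): min(-3, 13) = -3
N (Hugo): min(-4, 19, 5) = -4
P (Hugo): min(-14, 19, -3) = -14
Q (Hugo): min(-19, 12) = -19
E (Sara): max(-3, -4, -14, -19) = -3
A (Hugo): min(-15, -3) = -15
R (Hugo): min(-17, -12) = -17
S (Hugo): min(-14, -20) = -20
T (Hugo): min(-9, 13, 15) = -9
F (Sara): max(-17, -20, -9) = -9
U (Hugo): min(-5, 16) = -5
V (Hugo): min(8, 12) = 8
W (Hugo): min(-13, -9) = -13
G (Sara): max(-5, 8, -13) = 8
B (Hugo): min(-9, 8) = -9
X (Hugo): min(-10, 12) = -10
Y (Hugo): min(1, -3, -8) = -8
Z (Hugo): min(-18, 4) = -18
H (Sara): max(-10, -8, -18) = -8
AA (Hugo): min(7, 2, 14) = 2
AB (Hugo): min(4, -7) = -7
AC (Hugo): min(-17, -7, -11) = -17
J (Sara): max(2, -7, -17) = 2
C (Hugo): min(-8, 2) = -8
R0 (Sara): max(-15, -9, -8) = -8
At R0, Sara picks C (highest: -8).
At C, Hugo picks H (lowest: -8).
At H, Sara picks Y (highest: -8).
At Y, Hugo picks leaf33 (lowest: -8).
Terminal value -8.

R0 -> C -> H -> Y -> leaf33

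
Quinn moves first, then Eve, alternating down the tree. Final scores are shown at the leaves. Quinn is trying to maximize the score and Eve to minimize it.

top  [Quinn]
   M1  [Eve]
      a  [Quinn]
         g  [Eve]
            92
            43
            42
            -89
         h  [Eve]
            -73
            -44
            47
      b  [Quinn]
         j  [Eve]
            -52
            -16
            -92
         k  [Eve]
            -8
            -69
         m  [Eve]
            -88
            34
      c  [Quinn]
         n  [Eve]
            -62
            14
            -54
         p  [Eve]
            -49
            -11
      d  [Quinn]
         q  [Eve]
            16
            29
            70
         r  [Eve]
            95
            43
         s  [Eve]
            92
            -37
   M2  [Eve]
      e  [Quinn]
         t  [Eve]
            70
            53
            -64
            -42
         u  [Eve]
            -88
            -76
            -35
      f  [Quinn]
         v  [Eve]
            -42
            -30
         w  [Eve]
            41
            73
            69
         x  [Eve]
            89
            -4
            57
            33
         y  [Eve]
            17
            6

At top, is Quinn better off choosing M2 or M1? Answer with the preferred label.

t (Eve): min(70, 53, -64, -42) = -64
u (Eve): min(-88, -76, -35) = -88
e (Quinn): max(-64, -88) = -64
v (Eve): min(-42, -30) = -42
w (Eve): min(41, 73, 69) = 41
x (Eve): min(89, -4, 57, 33) = -4
y (Eve): min(17, 6) = 6
f (Quinn): max(-42, 41, -4, 6) = 41
M2 (Eve): min(-64, 41) = -64
g (Eve): min(92, 43, 42, -89) = -89
h (Eve): min(-73, -44, 47) = -73
a (Quinn): max(-89, -73) = -73
j (Eve): min(-52, -16, -92) = -92
k (Eve): min(-8, -69) = -69
m (Eve): min(-88, 34) = -88
b (Quinn): max(-92, -69, -88) = -69
n (Eve): min(-62, 14, -54) = -62
p (Eve): min(-49, -11) = -49
c (Quinn): max(-62, -49) = -49
q (Eve): min(16, 29, 70) = 16
r (Eve): min(95, 43) = 43
s (Eve): min(92, -37) = -37
d (Quinn): max(16, 43, -37) = 43
M1 (Eve): min(-73, -69, -49, 43) = -73
Quinn prefers the higher value; M2=-64, M1=-73. M2 is better since -64 > -73.

M2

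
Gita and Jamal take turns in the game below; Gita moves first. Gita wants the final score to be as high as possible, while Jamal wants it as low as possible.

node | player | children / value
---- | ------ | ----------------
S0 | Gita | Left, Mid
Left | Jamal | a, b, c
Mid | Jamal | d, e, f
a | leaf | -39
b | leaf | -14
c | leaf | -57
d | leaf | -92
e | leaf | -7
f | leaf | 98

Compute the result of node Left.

-57

Left (Jamal): min(-39, -14, -57) = -57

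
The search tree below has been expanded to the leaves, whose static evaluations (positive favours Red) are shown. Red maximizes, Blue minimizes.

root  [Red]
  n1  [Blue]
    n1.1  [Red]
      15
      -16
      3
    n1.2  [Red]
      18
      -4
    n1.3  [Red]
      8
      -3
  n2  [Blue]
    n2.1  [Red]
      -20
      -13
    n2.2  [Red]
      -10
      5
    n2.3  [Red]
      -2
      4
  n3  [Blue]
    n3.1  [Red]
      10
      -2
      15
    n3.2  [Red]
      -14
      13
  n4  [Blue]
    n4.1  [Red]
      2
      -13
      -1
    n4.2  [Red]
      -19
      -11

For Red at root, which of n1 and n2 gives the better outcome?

n1

n1.1 (Red): max(15, -16, 3) = 15
n1.2 (Red): max(18, -4) = 18
n1.3 (Red): max(8, -3) = 8
n1 (Blue): min(15, 18, 8) = 8
n2.1 (Red): max(-20, -13) = -13
n2.2 (Red): max(-10, 5) = 5
n2.3 (Red): max(-2, 4) = 4
n2 (Blue): min(-13, 5, 4) = -13
Red prefers the higher value; n1=8, n2=-13. n1 is better since 8 > -13.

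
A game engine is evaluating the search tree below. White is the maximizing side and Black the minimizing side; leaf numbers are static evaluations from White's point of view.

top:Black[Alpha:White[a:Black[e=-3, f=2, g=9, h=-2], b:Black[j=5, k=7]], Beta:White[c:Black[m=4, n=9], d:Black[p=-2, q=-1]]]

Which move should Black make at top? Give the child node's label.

Beta

a (Black): min(-3, 2, 9, -2) = -3
b (Black): min(5, 7) = 5
Alpha (White): max(-3, 5) = 5
c (Black): min(4, 9) = 4
d (Black): min(-2, -1) = -2
Beta (White): max(4, -2) = 4
top (Black): min(5, 4) = 4
Black at top wants the lowest of {Alpha=5, Beta=4}, so chooses Beta.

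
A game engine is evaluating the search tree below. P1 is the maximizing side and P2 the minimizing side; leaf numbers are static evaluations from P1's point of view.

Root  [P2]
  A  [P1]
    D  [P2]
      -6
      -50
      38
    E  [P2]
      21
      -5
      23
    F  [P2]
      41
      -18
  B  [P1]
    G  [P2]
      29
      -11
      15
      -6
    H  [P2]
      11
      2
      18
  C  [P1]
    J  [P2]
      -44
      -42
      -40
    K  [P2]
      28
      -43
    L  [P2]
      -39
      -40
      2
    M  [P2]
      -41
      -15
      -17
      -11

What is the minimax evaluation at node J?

J (P2): min(-44, -42, -40) = -44

-44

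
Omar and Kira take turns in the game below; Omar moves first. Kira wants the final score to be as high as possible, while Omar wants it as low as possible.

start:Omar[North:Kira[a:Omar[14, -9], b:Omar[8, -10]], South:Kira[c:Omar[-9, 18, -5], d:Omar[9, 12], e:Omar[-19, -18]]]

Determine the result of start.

-9

a (Omar): min(14, -9) = -9
b (Omar): min(8, -10) = -10
North (Kira): max(-9, -10) = -9
c (Omar): min(-9, 18, -5) = -9
d (Omar): min(9, 12) = 9
e (Omar): min(-19, -18) = -19
South (Kira): max(-9, 9, -19) = 9
start (Omar): min(-9, 9) = -9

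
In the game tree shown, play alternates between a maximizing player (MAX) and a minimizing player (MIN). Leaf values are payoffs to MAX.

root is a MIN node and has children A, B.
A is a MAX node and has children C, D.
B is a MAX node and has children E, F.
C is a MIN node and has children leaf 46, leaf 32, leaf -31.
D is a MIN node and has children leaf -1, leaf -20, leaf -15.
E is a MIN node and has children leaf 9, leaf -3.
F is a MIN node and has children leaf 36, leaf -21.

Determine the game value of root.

-20

C (MIN): min(46, 32, -31) = -31
D (MIN): min(-1, -20, -15) = -20
A (MAX): max(-31, -20) = -20
E (MIN): min(9, -3) = -3
F (MIN): min(36, -21) = -21
B (MAX): max(-3, -21) = -3
root (MIN): min(-20, -3) = -20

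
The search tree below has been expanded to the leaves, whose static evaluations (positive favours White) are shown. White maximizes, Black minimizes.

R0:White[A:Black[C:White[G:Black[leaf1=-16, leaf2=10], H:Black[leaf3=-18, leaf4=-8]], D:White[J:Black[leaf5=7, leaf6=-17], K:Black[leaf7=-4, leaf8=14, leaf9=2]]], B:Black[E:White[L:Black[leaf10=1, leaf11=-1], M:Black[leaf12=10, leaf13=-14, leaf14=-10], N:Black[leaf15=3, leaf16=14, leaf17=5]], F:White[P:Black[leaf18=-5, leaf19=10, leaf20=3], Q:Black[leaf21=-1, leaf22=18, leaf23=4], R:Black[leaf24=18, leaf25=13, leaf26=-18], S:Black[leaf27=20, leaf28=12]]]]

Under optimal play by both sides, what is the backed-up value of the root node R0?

G (Black): min(-16, 10) = -16
H (Black): min(-18, -8) = -18
C (White): max(-16, -18) = -16
J (Black): min(7, -17) = -17
K (Black): min(-4, 14, 2) = -4
D (White): max(-17, -4) = -4
A (Black): min(-16, -4) = -16
L (Black): min(1, -1) = -1
M (Black): min(10, -14, -10) = -14
N (Black): min(3, 14, 5) = 3
E (White): max(-1, -14, 3) = 3
P (Black): min(-5, 10, 3) = -5
Q (Black): min(-1, 18, 4) = -1
R (Black): min(18, 13, -18) = -18
S (Black): min(20, 12) = 12
F (White): max(-5, -1, -18, 12) = 12
B (Black): min(3, 12) = 3
R0 (White): max(-16, 3) = 3

3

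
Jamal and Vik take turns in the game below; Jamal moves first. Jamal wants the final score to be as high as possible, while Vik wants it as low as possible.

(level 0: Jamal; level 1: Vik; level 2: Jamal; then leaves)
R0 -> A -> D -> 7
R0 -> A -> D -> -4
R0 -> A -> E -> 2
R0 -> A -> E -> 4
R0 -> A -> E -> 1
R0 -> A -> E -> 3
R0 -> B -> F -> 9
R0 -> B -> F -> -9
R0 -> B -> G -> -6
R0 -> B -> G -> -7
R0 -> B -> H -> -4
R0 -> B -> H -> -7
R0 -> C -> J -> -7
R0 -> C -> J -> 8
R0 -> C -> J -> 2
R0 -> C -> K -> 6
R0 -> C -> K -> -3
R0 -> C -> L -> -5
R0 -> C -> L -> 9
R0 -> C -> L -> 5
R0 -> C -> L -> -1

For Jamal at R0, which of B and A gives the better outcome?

A

F (Jamal): max(9, -9) = 9
G (Jamal): max(-6, -7) = -6
H (Jamal): max(-4, -7) = -4
B (Vik): min(9, -6, -4) = -6
D (Jamal): max(7, -4) = 7
E (Jamal): max(2, 4, 1, 3) = 4
A (Vik): min(7, 4) = 4
Jamal prefers the higher value; B=-6, A=4. A is better since 4 > -6.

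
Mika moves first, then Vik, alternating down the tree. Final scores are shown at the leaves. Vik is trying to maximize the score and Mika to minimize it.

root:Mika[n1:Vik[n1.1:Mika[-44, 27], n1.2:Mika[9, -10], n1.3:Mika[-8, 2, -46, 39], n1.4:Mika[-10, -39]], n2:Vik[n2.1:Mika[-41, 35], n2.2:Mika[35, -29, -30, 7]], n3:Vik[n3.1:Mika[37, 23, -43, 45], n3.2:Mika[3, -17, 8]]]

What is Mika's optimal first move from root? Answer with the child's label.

n2

n1.1 (Mika): min(-44, 27) = -44
n1.2 (Mika): min(9, -10) = -10
n1.3 (Mika): min(-8, 2, -46, 39) = -46
n1.4 (Mika): min(-10, -39) = -39
n1 (Vik): max(-44, -10, -46, -39) = -10
n2.1 (Mika): min(-41, 35) = -41
n2.2 (Mika): min(35, -29, -30, 7) = -30
n2 (Vik): max(-41, -30) = -30
n3.1 (Mika): min(37, 23, -43, 45) = -43
n3.2 (Mika): min(3, -17, 8) = -17
n3 (Vik): max(-43, -17) = -17
root (Mika): min(-10, -30, -17) = -30
Mika at root wants the lowest of {n1=-10, n2=-30, n3=-17}, so chooses n2.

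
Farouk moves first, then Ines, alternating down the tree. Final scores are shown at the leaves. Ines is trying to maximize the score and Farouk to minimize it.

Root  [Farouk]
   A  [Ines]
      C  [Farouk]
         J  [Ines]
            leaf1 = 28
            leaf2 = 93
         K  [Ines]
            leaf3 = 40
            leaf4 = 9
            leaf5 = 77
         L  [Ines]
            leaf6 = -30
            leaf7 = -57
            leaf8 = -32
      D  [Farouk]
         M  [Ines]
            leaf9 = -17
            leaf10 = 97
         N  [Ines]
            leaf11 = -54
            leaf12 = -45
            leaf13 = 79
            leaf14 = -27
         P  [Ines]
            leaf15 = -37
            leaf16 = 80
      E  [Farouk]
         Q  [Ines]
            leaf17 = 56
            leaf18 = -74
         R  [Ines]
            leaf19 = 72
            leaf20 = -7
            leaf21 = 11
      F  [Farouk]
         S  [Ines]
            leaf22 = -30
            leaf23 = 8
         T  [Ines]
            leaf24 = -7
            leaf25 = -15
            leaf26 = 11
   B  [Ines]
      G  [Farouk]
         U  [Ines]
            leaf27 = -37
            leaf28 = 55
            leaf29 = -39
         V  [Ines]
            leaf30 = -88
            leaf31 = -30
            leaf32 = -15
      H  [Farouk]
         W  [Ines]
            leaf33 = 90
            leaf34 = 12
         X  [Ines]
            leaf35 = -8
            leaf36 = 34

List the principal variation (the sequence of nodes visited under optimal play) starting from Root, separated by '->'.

Root -> B -> H -> X -> leaf36

J (Ines): max(28, 93) = 93
K (Ines): max(40, 9, 77) = 77
L (Ines): max(-30, -57, -32) = -30
C (Farouk): min(93, 77, -30) = -30
M (Ines): max(-17, 97) = 97
N (Ines): max(-54, -45, 79, -27) = 79
P (Ines): max(-37, 80) = 80
D (Farouk): min(97, 79, 80) = 79
Q (Ines): max(56, -74) = 56
R (Ines): max(72, -7, 11) = 72
E (Farouk): min(56, 72) = 56
S (Ines): max(-30, 8) = 8
T (Ines): max(-7, -15, 11) = 11
F (Farouk): min(8, 11) = 8
A (Ines): max(-30, 79, 56, 8) = 79
U (Ines): max(-37, 55, -39) = 55
V (Ines): max(-88, -30, -15) = -15
G (Farouk): min(55, -15) = -15
W (Ines): max(90, 12) = 90
X (Ines): max(-8, 34) = 34
H (Farouk): min(90, 34) = 34
B (Ines): max(-15, 34) = 34
Root (Farouk): min(79, 34) = 34
At Root, Farouk picks B (lowest: 34).
At B, Ines picks H (highest: 34).
At H, Farouk picks X (lowest: 34).
At X, Ines picks leaf36 (highest: 34).
Terminal value 34.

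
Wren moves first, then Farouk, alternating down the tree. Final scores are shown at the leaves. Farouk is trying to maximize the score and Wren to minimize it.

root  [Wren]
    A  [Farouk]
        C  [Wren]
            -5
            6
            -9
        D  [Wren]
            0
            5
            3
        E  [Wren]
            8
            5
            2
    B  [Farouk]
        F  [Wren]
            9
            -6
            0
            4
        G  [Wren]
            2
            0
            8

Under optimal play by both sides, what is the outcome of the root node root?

0

C (Wren): min(-5, 6, -9) = -9
D (Wren): min(0, 5, 3) = 0
E (Wren): min(8, 5, 2) = 2
A (Farouk): max(-9, 0, 2) = 2
F (Wren): min(9, -6, 0, 4) = -6
G (Wren): min(2, 0, 8) = 0
B (Farouk): max(-6, 0) = 0
root (Wren): min(2, 0) = 0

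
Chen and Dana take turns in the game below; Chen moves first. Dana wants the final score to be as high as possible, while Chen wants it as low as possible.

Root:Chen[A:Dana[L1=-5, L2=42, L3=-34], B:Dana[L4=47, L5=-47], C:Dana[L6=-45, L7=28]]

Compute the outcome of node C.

C (Dana): max(-45, 28) = 28

28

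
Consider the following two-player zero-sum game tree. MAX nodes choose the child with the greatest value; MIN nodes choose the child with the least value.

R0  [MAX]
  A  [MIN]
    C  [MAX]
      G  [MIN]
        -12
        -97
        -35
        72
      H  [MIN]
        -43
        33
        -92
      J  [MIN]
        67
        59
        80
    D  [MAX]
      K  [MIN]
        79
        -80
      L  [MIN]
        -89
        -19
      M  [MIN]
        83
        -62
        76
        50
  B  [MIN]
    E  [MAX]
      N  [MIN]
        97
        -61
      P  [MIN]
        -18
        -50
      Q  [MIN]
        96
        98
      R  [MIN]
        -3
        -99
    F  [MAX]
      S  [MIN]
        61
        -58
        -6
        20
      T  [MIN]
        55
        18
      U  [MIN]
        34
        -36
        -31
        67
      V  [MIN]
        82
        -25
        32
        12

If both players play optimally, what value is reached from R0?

G (MIN): min(-12, -97, -35, 72) = -97
H (MIN): min(-43, 33, -92) = -92
J (MIN): min(67, 59, 80) = 59
C (MAX): max(-97, -92, 59) = 59
K (MIN): min(79, -80) = -80
L (MIN): min(-89, -19) = -89
M (MIN): min(83, -62, 76, 50) = -62
D (MAX): max(-80, -89, -62) = -62
A (MIN): min(59, -62) = -62
N (MIN): min(97, -61) = -61
P (MIN): min(-18, -50) = -50
Q (MIN): min(96, 98) = 96
R (MIN): min(-3, -99) = -99
E (MAX): max(-61, -50, 96, -99) = 96
S (MIN): min(61, -58, -6, 20) = -58
T (MIN): min(55, 18) = 18
U (MIN): min(34, -36, -31, 67) = -36
V (MIN): min(82, -25, 32, 12) = -25
F (MAX): max(-58, 18, -36, -25) = 18
B (MIN): min(96, 18) = 18
R0 (MAX): max(-62, 18) = 18

18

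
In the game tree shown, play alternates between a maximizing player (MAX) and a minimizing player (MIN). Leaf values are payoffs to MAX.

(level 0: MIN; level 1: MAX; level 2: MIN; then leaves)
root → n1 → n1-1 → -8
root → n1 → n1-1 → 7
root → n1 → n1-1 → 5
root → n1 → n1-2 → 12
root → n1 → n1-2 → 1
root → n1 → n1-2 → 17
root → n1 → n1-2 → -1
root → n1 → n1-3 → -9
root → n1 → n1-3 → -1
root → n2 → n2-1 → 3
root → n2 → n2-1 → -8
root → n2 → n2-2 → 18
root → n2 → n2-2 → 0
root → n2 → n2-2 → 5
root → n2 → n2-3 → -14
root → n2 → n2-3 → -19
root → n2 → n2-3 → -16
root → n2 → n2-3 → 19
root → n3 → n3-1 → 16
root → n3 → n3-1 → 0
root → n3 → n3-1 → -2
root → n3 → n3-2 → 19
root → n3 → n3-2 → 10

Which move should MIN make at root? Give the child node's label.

n1

n1-1 (MIN): min(-8, 7, 5) = -8
n1-2 (MIN): min(12, 1, 17, -1) = -1
n1-3 (MIN): min(-9, -1) = -9
n1 (MAX): max(-8, -1, -9) = -1
n2-1 (MIN): min(3, -8) = -8
n2-2 (MIN): min(18, 0, 5) = 0
n2-3 (MIN): min(-14, -19, -16, 19) = -19
n2 (MAX): max(-8, 0, -19) = 0
n3-1 (MIN): min(16, 0, -2) = -2
n3-2 (MIN): min(19, 10) = 10
n3 (MAX): max(-2, 10) = 10
root (MIN): min(-1, 0, 10) = -1
MIN at root wants the lowest of {n1=-1, n2=0, n3=10}, so chooses n1.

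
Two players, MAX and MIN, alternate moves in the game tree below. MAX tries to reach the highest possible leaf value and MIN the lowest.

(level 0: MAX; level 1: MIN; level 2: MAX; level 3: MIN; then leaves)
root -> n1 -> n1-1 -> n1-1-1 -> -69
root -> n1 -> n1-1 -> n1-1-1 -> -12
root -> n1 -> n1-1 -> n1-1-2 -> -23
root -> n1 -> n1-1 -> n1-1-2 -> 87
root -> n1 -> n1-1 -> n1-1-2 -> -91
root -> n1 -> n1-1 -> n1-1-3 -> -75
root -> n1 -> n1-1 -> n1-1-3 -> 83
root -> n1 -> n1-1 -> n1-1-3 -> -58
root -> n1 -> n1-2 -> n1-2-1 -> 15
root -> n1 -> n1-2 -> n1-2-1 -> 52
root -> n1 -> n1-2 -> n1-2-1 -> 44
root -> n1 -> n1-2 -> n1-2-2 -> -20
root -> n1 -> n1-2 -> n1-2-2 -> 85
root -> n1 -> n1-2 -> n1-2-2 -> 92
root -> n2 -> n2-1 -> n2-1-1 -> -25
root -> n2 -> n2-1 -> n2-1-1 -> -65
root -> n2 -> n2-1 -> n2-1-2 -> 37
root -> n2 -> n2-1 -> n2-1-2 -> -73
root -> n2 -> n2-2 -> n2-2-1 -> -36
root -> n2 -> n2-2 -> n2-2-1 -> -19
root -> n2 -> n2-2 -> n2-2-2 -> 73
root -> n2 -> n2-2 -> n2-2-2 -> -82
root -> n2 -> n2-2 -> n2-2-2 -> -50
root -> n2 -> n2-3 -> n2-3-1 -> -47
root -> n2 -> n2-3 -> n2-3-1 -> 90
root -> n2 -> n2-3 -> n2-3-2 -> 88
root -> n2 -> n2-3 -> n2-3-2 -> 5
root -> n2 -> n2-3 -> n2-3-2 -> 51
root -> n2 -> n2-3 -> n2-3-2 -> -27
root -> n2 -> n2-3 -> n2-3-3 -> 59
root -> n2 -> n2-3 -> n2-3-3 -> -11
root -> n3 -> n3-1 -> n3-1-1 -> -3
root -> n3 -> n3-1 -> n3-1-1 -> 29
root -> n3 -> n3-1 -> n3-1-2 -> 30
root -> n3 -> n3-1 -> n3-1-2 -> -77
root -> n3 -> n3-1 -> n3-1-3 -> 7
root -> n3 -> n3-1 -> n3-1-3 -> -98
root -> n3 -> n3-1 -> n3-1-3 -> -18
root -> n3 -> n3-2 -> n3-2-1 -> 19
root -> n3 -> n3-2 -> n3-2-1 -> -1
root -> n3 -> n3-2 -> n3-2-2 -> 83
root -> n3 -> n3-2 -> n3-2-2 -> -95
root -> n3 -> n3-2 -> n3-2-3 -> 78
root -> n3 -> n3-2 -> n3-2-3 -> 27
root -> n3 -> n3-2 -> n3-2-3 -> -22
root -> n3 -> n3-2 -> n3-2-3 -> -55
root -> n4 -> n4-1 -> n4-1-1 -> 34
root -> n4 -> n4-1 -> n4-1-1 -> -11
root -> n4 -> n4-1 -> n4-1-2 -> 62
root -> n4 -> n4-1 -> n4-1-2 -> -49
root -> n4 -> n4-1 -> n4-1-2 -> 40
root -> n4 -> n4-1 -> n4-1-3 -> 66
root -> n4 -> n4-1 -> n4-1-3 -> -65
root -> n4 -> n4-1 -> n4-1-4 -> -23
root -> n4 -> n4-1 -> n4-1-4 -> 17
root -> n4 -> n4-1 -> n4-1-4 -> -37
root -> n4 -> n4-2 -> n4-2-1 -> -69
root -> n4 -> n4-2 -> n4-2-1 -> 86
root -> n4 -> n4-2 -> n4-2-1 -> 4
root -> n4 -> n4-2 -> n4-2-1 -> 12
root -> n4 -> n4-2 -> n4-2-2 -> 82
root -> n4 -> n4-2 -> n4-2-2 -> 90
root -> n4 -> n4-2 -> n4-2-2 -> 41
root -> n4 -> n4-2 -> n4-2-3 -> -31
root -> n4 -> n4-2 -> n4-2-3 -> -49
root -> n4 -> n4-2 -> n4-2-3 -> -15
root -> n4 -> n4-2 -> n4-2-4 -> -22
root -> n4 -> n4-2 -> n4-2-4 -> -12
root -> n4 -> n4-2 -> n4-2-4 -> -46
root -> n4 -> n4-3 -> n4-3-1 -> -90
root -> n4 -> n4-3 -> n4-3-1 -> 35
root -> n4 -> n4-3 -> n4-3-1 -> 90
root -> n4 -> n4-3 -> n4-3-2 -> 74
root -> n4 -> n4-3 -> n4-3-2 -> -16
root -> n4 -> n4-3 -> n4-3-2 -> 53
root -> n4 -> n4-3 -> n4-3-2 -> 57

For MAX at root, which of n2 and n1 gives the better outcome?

n2

n2-1-1 (MIN): min(-25, -65) = -65
n2-1-2 (MIN): min(37, -73) = -73
n2-1 (MAX): max(-65, -73) = -65
n2-2-1 (MIN): min(-36, -19) = -36
n2-2-2 (MIN): min(73, -82, -50) = -82
n2-2 (MAX): max(-36, -82) = -36
n2-3-1 (MIN): min(-47, 90) = -47
n2-3-2 (MIN): min(88, 5, 51, -27) = -27
n2-3-3 (MIN): min(59, -11) = -11
n2-3 (MAX): max(-47, -27, -11) = -11
n2 (MIN): min(-65, -36, -11) = -65
n1-1-1 (MIN): min(-69, -12) = -69
n1-1-2 (MIN): min(-23, 87, -91) = -91
n1-1-3 (MIN): min(-75, 83, -58) = -75
n1-1 (MAX): max(-69, -91, -75) = -69
n1-2-1 (MIN): min(15, 52, 44) = 15
n1-2-2 (MIN): min(-20, 85, 92) = -20
n1-2 (MAX): max(15, -20) = 15
n1 (MIN): min(-69, 15) = -69
MAX prefers the higher value; n2=-65, n1=-69. n2 is better since -65 > -69.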